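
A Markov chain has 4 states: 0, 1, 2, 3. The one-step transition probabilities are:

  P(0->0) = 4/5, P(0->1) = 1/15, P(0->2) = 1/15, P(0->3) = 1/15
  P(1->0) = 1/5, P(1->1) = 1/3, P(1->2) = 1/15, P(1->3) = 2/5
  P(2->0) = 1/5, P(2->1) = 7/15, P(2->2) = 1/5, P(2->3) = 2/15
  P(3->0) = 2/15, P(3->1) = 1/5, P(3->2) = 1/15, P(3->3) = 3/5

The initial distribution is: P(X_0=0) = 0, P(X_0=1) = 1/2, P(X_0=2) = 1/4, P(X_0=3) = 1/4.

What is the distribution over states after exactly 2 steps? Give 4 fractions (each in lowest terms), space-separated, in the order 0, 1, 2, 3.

Answer: 64/225 37/150 2/25 7/18

Derivation:
Propagating the distribution step by step (d_{t+1} = d_t * P):
d_0 = (0=0, 1=1/2, 2=1/4, 3=1/4)
  d_1[0] = 0*4/5 + 1/2*1/5 + 1/4*1/5 + 1/4*2/15 = 11/60
  d_1[1] = 0*1/15 + 1/2*1/3 + 1/4*7/15 + 1/4*1/5 = 1/3
  d_1[2] = 0*1/15 + 1/2*1/15 + 1/4*1/5 + 1/4*1/15 = 1/10
  d_1[3] = 0*1/15 + 1/2*2/5 + 1/4*2/15 + 1/4*3/5 = 23/60
d_1 = (0=11/60, 1=1/3, 2=1/10, 3=23/60)
  d_2[0] = 11/60*4/5 + 1/3*1/5 + 1/10*1/5 + 23/60*2/15 = 64/225
  d_2[1] = 11/60*1/15 + 1/3*1/3 + 1/10*7/15 + 23/60*1/5 = 37/150
  d_2[2] = 11/60*1/15 + 1/3*1/15 + 1/10*1/5 + 23/60*1/15 = 2/25
  d_2[3] = 11/60*1/15 + 1/3*2/5 + 1/10*2/15 + 23/60*3/5 = 7/18
d_2 = (0=64/225, 1=37/150, 2=2/25, 3=7/18)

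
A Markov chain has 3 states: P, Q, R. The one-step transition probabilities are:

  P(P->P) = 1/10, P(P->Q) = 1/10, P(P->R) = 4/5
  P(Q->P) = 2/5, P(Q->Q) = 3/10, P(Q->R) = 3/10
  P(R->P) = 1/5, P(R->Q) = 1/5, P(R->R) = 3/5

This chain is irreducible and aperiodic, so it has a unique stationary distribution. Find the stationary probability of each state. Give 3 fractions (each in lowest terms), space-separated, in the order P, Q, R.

Answer: 22/101 20/101 59/101

Derivation:
The stationary distribution satisfies pi = pi * P, i.e.:
  pi_P = 1/10*pi_P + 2/5*pi_Q + 1/5*pi_R
  pi_Q = 1/10*pi_P + 3/10*pi_Q + 1/5*pi_R
  pi_R = 4/5*pi_P + 3/10*pi_Q + 3/5*pi_R
with normalization: pi_P + pi_Q + pi_R = 1.

Using the first 2 balance equations plus normalization, the linear system A*pi = b is:
  [-9/10, 2/5, 1/5] . pi = 0
  [1/10, -7/10, 1/5] . pi = 0
  [1, 1, 1] . pi = 1

Solving yields:
  pi_P = 22/101
  pi_Q = 20/101
  pi_R = 59/101

Verification (pi * P):
  22/101*1/10 + 20/101*2/5 + 59/101*1/5 = 22/101 = pi_P  (ok)
  22/101*1/10 + 20/101*3/10 + 59/101*1/5 = 20/101 = pi_Q  (ok)
  22/101*4/5 + 20/101*3/10 + 59/101*3/5 = 59/101 = pi_R  (ok)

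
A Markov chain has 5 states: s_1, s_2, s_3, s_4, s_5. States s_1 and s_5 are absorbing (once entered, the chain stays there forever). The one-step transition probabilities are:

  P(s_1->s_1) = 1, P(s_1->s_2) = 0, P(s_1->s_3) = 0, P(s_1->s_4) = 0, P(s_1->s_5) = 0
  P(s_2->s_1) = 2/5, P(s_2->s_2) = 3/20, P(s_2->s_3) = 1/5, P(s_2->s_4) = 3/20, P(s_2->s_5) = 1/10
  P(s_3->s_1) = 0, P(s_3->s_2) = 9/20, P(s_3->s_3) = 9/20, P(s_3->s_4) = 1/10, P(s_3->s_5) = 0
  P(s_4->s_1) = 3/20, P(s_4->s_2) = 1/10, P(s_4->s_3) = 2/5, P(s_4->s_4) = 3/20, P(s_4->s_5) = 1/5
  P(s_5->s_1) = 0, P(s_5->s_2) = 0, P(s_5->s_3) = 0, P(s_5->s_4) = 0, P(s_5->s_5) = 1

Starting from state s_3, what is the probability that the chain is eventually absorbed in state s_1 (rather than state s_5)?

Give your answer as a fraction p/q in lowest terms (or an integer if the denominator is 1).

Let a_i = P(absorbed in s_1 | start in state i).
Boundary conditions: a_s_1 = 1, a_s_5 = 0.
For each transient state i, a_i = sum_j P(i->j) * a_j:
  a_s_2 = 2/5*a_s_1 + 3/20*a_s_2 + 1/5*a_s_3 + 3/20*a_s_4 + 1/10*a_s_5
  a_s_3 = 0*a_s_1 + 9/20*a_s_2 + 9/20*a_s_3 + 1/10*a_s_4 + 0*a_s_5
  a_s_4 = 3/20*a_s_1 + 1/10*a_s_2 + 2/5*a_s_3 + 3/20*a_s_4 + 1/5*a_s_5

Substituting a_s_1 = 1 and a_s_5 = 0, rearrange to (I - Q) a = r where r[i] = P(i -> s_1):
  [17/20, -1/5, -3/20] . (a_s_2, a_s_3, a_s_4) = 2/5
  [-9/20, 11/20, -1/10] . (a_s_2, a_s_3, a_s_4) = 0
  [-1/10, -2/5, 17/20] . (a_s_2, a_s_3, a_s_4) = 3/20

Solving yields:
  a_s_2 = 1491/1997
  a_s_3 = 1439/1997
  a_s_4 = 1205/1997

Starting state is s_3, so the absorption probability is a_s_3 = 1439/1997.

Answer: 1439/1997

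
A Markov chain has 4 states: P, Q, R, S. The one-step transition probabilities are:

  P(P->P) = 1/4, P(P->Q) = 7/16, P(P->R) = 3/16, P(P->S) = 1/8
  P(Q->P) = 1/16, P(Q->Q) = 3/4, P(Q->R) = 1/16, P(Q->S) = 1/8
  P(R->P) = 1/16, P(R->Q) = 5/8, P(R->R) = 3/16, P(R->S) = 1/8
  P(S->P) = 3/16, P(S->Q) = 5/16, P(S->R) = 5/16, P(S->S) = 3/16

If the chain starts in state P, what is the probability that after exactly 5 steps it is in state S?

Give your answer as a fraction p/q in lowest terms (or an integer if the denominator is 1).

Answer: 69905/524288

Derivation:
Computing P^5 by repeated multiplication:
P^1 =
  P: [1/4, 7/16, 3/16, 1/8]
  Q: [1/16, 3/4, 1/16, 1/8]
  R: [1/16, 5/8, 3/16, 1/8]
  S: [3/16, 5/16, 5/16, 3/16]
P^2 =
  P: [1/8, 19/32, 19/128, 17/128]
  Q: [23/256, 171/256, 7/64, 17/128]
  R: [23/256, 167/256, 1/8, 17/128]
  S: [31/256, 73/128, 11/64, 35/256]
P^3 =
  P: [105/1024, 1299/2048, 133/1024, 273/2048]
  Q: [393/4096, 2663/4096, 247/2048, 273/2048]
  R: [393/4096, 2655/4096, 251/2048, 273/2048]
  S: [419/4096, 323/512, 273/2048, 547/4096]
P^4 =
  P: [403/4096, 21083/32768, 1023/8192, 4369/32768]
  Q: [6367/65536, 42377/65536, 4027/32768, 4369/32768]
  R: [6367/65536, 42361/65536, 4035/32768, 4369/32768]
  S: [6447/65536, 5267/8192, 4107/32768, 8739/65536]
P^5 =
  P: [25589/262144, 338329/524288, 16219/131072, 69905/524288]
  Q: [102113/1048576, 677323/1048576, 64665/524288, 69905/524288]
  R: [102113/1048576, 677291/1048576, 64681/524288, 69905/524288]
  S: [102355/1048576, 169149/262144, 64907/524288, 139811/1048576]

(P^5)[P -> S] = 69905/524288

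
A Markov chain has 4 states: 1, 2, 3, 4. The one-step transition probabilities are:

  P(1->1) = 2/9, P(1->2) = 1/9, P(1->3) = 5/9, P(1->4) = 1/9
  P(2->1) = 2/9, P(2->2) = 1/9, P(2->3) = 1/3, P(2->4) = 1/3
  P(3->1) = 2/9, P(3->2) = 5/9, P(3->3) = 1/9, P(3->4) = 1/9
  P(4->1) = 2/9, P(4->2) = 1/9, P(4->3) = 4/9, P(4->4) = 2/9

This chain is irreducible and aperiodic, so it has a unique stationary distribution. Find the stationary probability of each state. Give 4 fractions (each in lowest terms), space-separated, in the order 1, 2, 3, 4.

The stationary distribution satisfies pi = pi * P, i.e.:
  pi_1 = 2/9*pi_1 + 2/9*pi_2 + 2/9*pi_3 + 2/9*pi_4
  pi_2 = 1/9*pi_1 + 1/9*pi_2 + 5/9*pi_3 + 1/9*pi_4
  pi_3 = 5/9*pi_1 + 1/3*pi_2 + 1/9*pi_3 + 4/9*pi_4
  pi_4 = 1/9*pi_1 + 1/3*pi_2 + 1/9*pi_3 + 2/9*pi_4
with normalization: pi_1 + pi_2 + pi_3 + pi_4 = 1.

Using the first 3 balance equations plus normalization, the linear system A*pi = b is:
  [-7/9, 2/9, 2/9, 2/9] . pi = 0
  [1/9, -8/9, 5/9, 1/9] . pi = 0
  [5/9, 1/3, -8/9, 4/9] . pi = 0
  [1, 1, 1, 1] . pi = 1

Solving yields:
  pi_1 = 2/9
  pi_2 = 65/252
  pi_3 = 37/112
  pi_4 = 191/1008

Verification (pi * P):
  2/9*2/9 + 65/252*2/9 + 37/112*2/9 + 191/1008*2/9 = 2/9 = pi_1  (ok)
  2/9*1/9 + 65/252*1/9 + 37/112*5/9 + 191/1008*1/9 = 65/252 = pi_2  (ok)
  2/9*5/9 + 65/252*1/3 + 37/112*1/9 + 191/1008*4/9 = 37/112 = pi_3  (ok)
  2/9*1/9 + 65/252*1/3 + 37/112*1/9 + 191/1008*2/9 = 191/1008 = pi_4  (ok)

Answer: 2/9 65/252 37/112 191/1008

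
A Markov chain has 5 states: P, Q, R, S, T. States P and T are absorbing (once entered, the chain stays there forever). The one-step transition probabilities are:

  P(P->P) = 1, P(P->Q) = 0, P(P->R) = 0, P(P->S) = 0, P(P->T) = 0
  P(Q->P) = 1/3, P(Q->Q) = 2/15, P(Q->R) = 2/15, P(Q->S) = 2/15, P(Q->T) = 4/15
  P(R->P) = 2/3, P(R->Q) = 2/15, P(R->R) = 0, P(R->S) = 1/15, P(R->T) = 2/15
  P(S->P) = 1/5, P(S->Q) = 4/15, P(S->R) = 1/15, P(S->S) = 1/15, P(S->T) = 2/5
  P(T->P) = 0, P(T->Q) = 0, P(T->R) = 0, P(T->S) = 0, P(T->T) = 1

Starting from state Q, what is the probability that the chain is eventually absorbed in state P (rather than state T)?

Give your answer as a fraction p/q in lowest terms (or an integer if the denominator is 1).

Let a_i = P(absorbed in P | start in state i).
Boundary conditions: a_P = 1, a_T = 0.
For each transient state i, a_i = sum_j P(i->j) * a_j:
  a_Q = 1/3*a_P + 2/15*a_Q + 2/15*a_R + 2/15*a_S + 4/15*a_T
  a_R = 2/3*a_P + 2/15*a_Q + 0*a_R + 1/15*a_S + 2/15*a_T
  a_S = 1/5*a_P + 4/15*a_Q + 1/15*a_R + 1/15*a_S + 2/5*a_T

Substituting a_P = 1 and a_T = 0, rearrange to (I - Q) a = r where r[i] = P(i -> P):
  [13/15, -2/15, -2/15] . (a_Q, a_R, a_S) = 1/3
  [-2/15, 1, -1/15] . (a_Q, a_R, a_S) = 2/3
  [-4/15, -1/15, 14/15] . (a_Q, a_R, a_S) = 1/5

Solving yields:
  a_Q = 1441/2529
  a_R = 1951/2529
  a_S = 1093/2529

Starting state is Q, so the absorption probability is a_Q = 1441/2529.

Answer: 1441/2529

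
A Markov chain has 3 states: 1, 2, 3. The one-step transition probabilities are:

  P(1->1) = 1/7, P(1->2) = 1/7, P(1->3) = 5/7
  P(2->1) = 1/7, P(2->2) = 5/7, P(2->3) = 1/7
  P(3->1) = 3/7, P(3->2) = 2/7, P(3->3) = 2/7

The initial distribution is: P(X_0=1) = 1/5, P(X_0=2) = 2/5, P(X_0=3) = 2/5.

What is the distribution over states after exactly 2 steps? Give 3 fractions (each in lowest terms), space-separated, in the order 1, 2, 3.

Propagating the distribution step by step (d_{t+1} = d_t * P):
d_0 = (1=1/5, 2=2/5, 3=2/5)
  d_1[1] = 1/5*1/7 + 2/5*1/7 + 2/5*3/7 = 9/35
  d_1[2] = 1/5*1/7 + 2/5*5/7 + 2/5*2/7 = 3/7
  d_1[3] = 1/5*5/7 + 2/5*1/7 + 2/5*2/7 = 11/35
d_1 = (1=9/35, 2=3/7, 3=11/35)
  d_2[1] = 9/35*1/7 + 3/7*1/7 + 11/35*3/7 = 57/245
  d_2[2] = 9/35*1/7 + 3/7*5/7 + 11/35*2/7 = 106/245
  d_2[3] = 9/35*5/7 + 3/7*1/7 + 11/35*2/7 = 82/245
d_2 = (1=57/245, 2=106/245, 3=82/245)

Answer: 57/245 106/245 82/245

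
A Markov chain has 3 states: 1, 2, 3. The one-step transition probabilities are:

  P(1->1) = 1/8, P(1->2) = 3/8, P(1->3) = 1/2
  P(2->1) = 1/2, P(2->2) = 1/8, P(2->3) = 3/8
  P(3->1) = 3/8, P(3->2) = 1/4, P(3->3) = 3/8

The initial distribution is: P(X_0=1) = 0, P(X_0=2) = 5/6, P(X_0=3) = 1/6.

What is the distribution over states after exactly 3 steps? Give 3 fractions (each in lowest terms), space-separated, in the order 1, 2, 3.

Answer: 527/1536 761/3072 419/1024

Derivation:
Propagating the distribution step by step (d_{t+1} = d_t * P):
d_0 = (1=0, 2=5/6, 3=1/6)
  d_1[1] = 0*1/8 + 5/6*1/2 + 1/6*3/8 = 23/48
  d_1[2] = 0*3/8 + 5/6*1/8 + 1/6*1/4 = 7/48
  d_1[3] = 0*1/2 + 5/6*3/8 + 1/6*3/8 = 3/8
d_1 = (1=23/48, 2=7/48, 3=3/8)
  d_2[1] = 23/48*1/8 + 7/48*1/2 + 3/8*3/8 = 35/128
  d_2[2] = 23/48*3/8 + 7/48*1/8 + 3/8*1/4 = 7/24
  d_2[3] = 23/48*1/2 + 7/48*3/8 + 3/8*3/8 = 167/384
d_2 = (1=35/128, 2=7/24, 3=167/384)
  d_3[1] = 35/128*1/8 + 7/24*1/2 + 167/384*3/8 = 527/1536
  d_3[2] = 35/128*3/8 + 7/24*1/8 + 167/384*1/4 = 761/3072
  d_3[3] = 35/128*1/2 + 7/24*3/8 + 167/384*3/8 = 419/1024
d_3 = (1=527/1536, 2=761/3072, 3=419/1024)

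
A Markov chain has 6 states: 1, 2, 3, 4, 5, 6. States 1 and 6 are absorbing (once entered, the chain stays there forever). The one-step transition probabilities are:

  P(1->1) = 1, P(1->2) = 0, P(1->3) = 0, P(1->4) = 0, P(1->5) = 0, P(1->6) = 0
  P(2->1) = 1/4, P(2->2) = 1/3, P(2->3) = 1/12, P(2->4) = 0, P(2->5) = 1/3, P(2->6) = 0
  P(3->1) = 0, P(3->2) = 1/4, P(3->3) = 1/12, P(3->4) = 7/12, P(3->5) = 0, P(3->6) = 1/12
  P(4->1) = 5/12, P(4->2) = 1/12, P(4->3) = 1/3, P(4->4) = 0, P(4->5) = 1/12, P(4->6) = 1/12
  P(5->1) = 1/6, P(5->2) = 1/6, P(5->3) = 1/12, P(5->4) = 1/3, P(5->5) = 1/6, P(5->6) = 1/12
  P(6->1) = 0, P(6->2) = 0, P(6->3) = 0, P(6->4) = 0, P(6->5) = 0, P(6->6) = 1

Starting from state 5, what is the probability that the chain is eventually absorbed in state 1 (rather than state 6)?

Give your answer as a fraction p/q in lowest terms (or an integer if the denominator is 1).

Answer: 4657/6108

Derivation:
Let a_i = P(absorbed in 1 | start in state i).
Boundary conditions: a_1 = 1, a_6 = 0.
For each transient state i, a_i = sum_j P(i->j) * a_j:
  a_2 = 1/4*a_1 + 1/3*a_2 + 1/12*a_3 + 0*a_4 + 1/3*a_5 + 0*a_6
  a_3 = 0*a_1 + 1/4*a_2 + 1/12*a_3 + 7/12*a_4 + 0*a_5 + 1/12*a_6
  a_4 = 5/12*a_1 + 1/12*a_2 + 1/3*a_3 + 0*a_4 + 1/12*a_5 + 1/12*a_6
  a_5 = 1/6*a_1 + 1/6*a_2 + 1/12*a_3 + 1/3*a_4 + 1/6*a_5 + 1/12*a_6

Substituting a_1 = 1 and a_6 = 0, rearrange to (I - Q) a = r where r[i] = P(i -> 1):
  [2/3, -1/12, 0, -1/3] . (a_2, a_3, a_4, a_5) = 1/4
  [-1/4, 11/12, -7/12, 0] . (a_2, a_3, a_4, a_5) = 0
  [-1/12, -1/3, 1, -1/12] . (a_2, a_3, a_4, a_5) = 5/12
  [-1/6, -1/12, -1/3, 5/6] . (a_2, a_3, a_4, a_5) = 1/6

Solving yields:
  a_2 = 5183/6108
  a_3 = 376/509
  a_4 = 1623/2036
  a_5 = 4657/6108

Starting state is 5, so the absorption probability is a_5 = 4657/6108.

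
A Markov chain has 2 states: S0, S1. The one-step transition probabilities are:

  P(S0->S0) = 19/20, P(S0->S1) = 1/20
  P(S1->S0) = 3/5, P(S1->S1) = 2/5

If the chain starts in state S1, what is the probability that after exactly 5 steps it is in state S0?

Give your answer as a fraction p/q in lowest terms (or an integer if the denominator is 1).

Computing P^5 by repeated multiplication:
P^1 =
  S0: [19/20, 1/20]
  S1: [3/5, 2/5]
P^2 =
  S0: [373/400, 27/400]
  S1: [81/100, 19/100]
P^3 =
  S0: [7411/8000, 589/8000]
  S1: [1767/2000, 233/2000]
P^4 =
  S0: [147877/160000, 12123/160000]
  S1: [36369/40000, 3631/40000]
P^5 =
  S0: [2955139/3200000, 244861/3200000]
  S1: [734583/800000, 65417/800000]

(P^5)[S1 -> S0] = 734583/800000

Answer: 734583/800000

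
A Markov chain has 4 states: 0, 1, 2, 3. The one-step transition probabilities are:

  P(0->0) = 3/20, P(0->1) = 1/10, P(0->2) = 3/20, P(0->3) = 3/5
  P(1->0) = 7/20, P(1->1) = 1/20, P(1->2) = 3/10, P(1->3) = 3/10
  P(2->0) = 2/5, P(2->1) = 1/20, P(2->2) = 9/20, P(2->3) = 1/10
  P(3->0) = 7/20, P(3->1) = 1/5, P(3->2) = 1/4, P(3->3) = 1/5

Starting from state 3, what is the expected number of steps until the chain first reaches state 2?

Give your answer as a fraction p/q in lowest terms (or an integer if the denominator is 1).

Let h_i = expected steps to first reach 2 from state i.
Boundary: h_2 = 0.
First-step equations for the other states:
  h_0 = 1 + 3/20*h_0 + 1/10*h_1 + 3/20*h_2 + 3/5*h_3
  h_1 = 1 + 7/20*h_0 + 1/20*h_1 + 3/10*h_2 + 3/10*h_3
  h_3 = 1 + 7/20*h_0 + 1/5*h_1 + 1/4*h_2 + 1/5*h_3

Substituting h_2 = 0 and rearranging gives the linear system (I - Q) h = 1:
  [17/20, -1/10, -3/5] . (h_0, h_1, h_3) = 1
  [-7/20, 19/20, -3/10] . (h_0, h_1, h_3) = 1
  [-7/20, -1/5, 4/5] . (h_0, h_1, h_3) = 1

Solving yields:
  h_0 = 100/21
  h_1 = 88/21
  h_3 = 92/21

Starting state is 3, so the expected hitting time is h_3 = 92/21.

Answer: 92/21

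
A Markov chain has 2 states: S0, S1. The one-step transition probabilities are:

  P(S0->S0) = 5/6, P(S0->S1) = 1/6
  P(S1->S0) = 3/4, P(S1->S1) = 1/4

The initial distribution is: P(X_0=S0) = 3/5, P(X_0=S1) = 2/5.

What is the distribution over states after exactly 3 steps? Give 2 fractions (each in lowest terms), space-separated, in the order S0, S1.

Answer: 589/720 131/720

Derivation:
Propagating the distribution step by step (d_{t+1} = d_t * P):
d_0 = (S0=3/5, S1=2/5)
  d_1[S0] = 3/5*5/6 + 2/5*3/4 = 4/5
  d_1[S1] = 3/5*1/6 + 2/5*1/4 = 1/5
d_1 = (S0=4/5, S1=1/5)
  d_2[S0] = 4/5*5/6 + 1/5*3/4 = 49/60
  d_2[S1] = 4/5*1/6 + 1/5*1/4 = 11/60
d_2 = (S0=49/60, S1=11/60)
  d_3[S0] = 49/60*5/6 + 11/60*3/4 = 589/720
  d_3[S1] = 49/60*1/6 + 11/60*1/4 = 131/720
d_3 = (S0=589/720, S1=131/720)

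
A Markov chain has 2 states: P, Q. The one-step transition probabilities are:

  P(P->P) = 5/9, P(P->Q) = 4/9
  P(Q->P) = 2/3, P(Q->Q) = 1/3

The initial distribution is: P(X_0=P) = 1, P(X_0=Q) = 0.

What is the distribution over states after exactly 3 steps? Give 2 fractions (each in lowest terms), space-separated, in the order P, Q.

Propagating the distribution step by step (d_{t+1} = d_t * P):
d_0 = (P=1, Q=0)
  d_1[P] = 1*5/9 + 0*2/3 = 5/9
  d_1[Q] = 1*4/9 + 0*1/3 = 4/9
d_1 = (P=5/9, Q=4/9)
  d_2[P] = 5/9*5/9 + 4/9*2/3 = 49/81
  d_2[Q] = 5/9*4/9 + 4/9*1/3 = 32/81
d_2 = (P=49/81, Q=32/81)
  d_3[P] = 49/81*5/9 + 32/81*2/3 = 437/729
  d_3[Q] = 49/81*4/9 + 32/81*1/3 = 292/729
d_3 = (P=437/729, Q=292/729)

Answer: 437/729 292/729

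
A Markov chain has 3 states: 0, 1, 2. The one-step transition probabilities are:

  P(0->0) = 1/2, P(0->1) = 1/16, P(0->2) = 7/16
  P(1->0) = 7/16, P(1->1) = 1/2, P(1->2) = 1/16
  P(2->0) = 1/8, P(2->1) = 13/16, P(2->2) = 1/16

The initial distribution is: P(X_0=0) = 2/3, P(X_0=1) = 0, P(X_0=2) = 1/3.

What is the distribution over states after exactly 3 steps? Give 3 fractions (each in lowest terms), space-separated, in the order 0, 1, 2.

Propagating the distribution step by step (d_{t+1} = d_t * P):
d_0 = (0=2/3, 1=0, 2=1/3)
  d_1[0] = 2/3*1/2 + 0*7/16 + 1/3*1/8 = 3/8
  d_1[1] = 2/3*1/16 + 0*1/2 + 1/3*13/16 = 5/16
  d_1[2] = 2/3*7/16 + 0*1/16 + 1/3*1/16 = 5/16
d_1 = (0=3/8, 1=5/16, 2=5/16)
  d_2[0] = 3/8*1/2 + 5/16*7/16 + 5/16*1/8 = 93/256
  d_2[1] = 3/8*1/16 + 5/16*1/2 + 5/16*13/16 = 111/256
  d_2[2] = 3/8*7/16 + 5/16*1/16 + 5/16*1/16 = 13/64
d_2 = (0=93/256, 1=111/256, 2=13/64)
  d_3[0] = 93/256*1/2 + 111/256*7/16 + 13/64*1/8 = 1625/4096
  d_3[1] = 93/256*1/16 + 111/256*1/2 + 13/64*13/16 = 1657/4096
  d_3[2] = 93/256*7/16 + 111/256*1/16 + 13/64*1/16 = 407/2048
d_3 = (0=1625/4096, 1=1657/4096, 2=407/2048)

Answer: 1625/4096 1657/4096 407/2048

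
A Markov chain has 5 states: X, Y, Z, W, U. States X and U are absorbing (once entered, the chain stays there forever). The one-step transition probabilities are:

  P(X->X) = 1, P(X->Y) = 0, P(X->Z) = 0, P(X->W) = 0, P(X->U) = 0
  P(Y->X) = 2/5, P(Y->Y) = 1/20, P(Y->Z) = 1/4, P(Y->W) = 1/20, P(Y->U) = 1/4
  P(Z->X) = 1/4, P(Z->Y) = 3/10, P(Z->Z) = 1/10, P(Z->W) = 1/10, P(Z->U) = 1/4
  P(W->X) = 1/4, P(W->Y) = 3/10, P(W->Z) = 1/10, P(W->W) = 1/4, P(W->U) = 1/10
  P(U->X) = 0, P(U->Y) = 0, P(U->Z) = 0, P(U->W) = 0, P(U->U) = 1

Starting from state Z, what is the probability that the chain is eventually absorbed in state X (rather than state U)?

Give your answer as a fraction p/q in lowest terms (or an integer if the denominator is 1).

Let a_i = P(absorbed in X | start in state i).
Boundary conditions: a_X = 1, a_U = 0.
For each transient state i, a_i = sum_j P(i->j) * a_j:
  a_Y = 2/5*a_X + 1/20*a_Y + 1/4*a_Z + 1/20*a_W + 1/4*a_U
  a_Z = 1/4*a_X + 3/10*a_Y + 1/10*a_Z + 1/10*a_W + 1/4*a_U
  a_W = 1/4*a_X + 3/10*a_Y + 1/10*a_Z + 1/4*a_W + 1/10*a_U

Substituting a_X = 1 and a_U = 0, rearrange to (I - Q) a = r where r[i] = P(i -> X):
  [19/20, -1/4, -1/20] . (a_Y, a_Z, a_W) = 2/5
  [-3/10, 9/10, -1/10] . (a_Y, a_Z, a_W) = 1/4
  [-3/10, -1/10, 3/4] . (a_Y, a_Z, a_W) = 1/4

Solving yields:
  a_Y = 379/632
  a_Z = 2431/4424
  a_W = 715/1106

Starting state is Z, so the absorption probability is a_Z = 2431/4424.

Answer: 2431/4424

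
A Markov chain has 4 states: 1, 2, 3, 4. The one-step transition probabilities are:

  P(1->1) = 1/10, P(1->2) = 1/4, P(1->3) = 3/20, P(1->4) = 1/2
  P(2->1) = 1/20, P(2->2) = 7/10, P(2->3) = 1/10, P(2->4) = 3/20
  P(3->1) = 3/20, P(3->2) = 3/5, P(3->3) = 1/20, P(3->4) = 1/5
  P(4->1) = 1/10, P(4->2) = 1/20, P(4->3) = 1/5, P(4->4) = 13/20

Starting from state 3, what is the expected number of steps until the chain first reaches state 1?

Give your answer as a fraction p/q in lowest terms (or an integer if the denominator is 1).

Answer: 748/65

Derivation:
Let h_i = expected steps to first reach 1 from state i.
Boundary: h_1 = 0.
First-step equations for the other states:
  h_2 = 1 + 1/20*h_1 + 7/10*h_2 + 1/10*h_3 + 3/20*h_4
  h_3 = 1 + 3/20*h_1 + 3/5*h_2 + 1/20*h_3 + 1/5*h_4
  h_4 = 1 + 1/10*h_1 + 1/20*h_2 + 1/5*h_3 + 13/20*h_4

Substituting h_1 = 0 and rearranging gives the linear system (I - Q) h = 1:
  [3/10, -1/10, -3/20] . (h_2, h_3, h_4) = 1
  [-3/5, 19/20, -1/5] . (h_2, h_3, h_4) = 1
  [-1/20, -1/5, 7/20] . (h_2, h_3, h_4) = 1

Solving yields:
  h_2 = 64/5
  h_3 = 748/65
  h_4 = 732/65

Starting state is 3, so the expected hitting time is h_3 = 748/65.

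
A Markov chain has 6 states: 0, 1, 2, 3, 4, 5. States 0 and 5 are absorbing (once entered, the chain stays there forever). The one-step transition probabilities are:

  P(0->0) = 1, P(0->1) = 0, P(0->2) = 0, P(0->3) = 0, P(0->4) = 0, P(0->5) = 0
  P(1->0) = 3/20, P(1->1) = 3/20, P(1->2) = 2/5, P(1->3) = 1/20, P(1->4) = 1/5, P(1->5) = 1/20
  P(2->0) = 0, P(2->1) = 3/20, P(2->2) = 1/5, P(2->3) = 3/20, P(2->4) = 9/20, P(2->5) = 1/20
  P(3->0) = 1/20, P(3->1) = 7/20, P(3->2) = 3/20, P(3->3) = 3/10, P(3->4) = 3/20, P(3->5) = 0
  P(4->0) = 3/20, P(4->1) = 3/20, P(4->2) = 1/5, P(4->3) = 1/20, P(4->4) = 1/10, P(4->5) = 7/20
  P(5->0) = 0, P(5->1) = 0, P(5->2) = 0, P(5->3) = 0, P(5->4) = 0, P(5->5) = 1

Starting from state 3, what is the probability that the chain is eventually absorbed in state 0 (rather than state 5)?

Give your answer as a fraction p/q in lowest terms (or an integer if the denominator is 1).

Let a_i = P(absorbed in 0 | start in state i).
Boundary conditions: a_0 = 1, a_5 = 0.
For each transient state i, a_i = sum_j P(i->j) * a_j:
  a_1 = 3/20*a_0 + 3/20*a_1 + 2/5*a_2 + 1/20*a_3 + 1/5*a_4 + 1/20*a_5
  a_2 = 0*a_0 + 3/20*a_1 + 1/5*a_2 + 3/20*a_3 + 9/20*a_4 + 1/20*a_5
  a_3 = 1/20*a_0 + 7/20*a_1 + 3/20*a_2 + 3/10*a_3 + 3/20*a_4 + 0*a_5
  a_4 = 3/20*a_0 + 3/20*a_1 + 1/5*a_2 + 1/20*a_3 + 1/10*a_4 + 7/20*a_5

Substituting a_0 = 1 and a_5 = 0, rearrange to (I - Q) a = r where r[i] = P(i -> 0):
  [17/20, -2/5, -1/20, -1/5] . (a_1, a_2, a_3, a_4) = 3/20
  [-3/20, 4/5, -3/20, -9/20] . (a_1, a_2, a_3, a_4) = 0
  [-7/20, -3/20, 7/10, -3/20] . (a_1, a_2, a_3, a_4) = 1/20
  [-3/20, -1/5, -1/20, 9/10] . (a_1, a_2, a_3, a_4) = 3/20

Solving yields:
  a_1 = 269/586
  a_2 = 6693/18166
  a_3 = 8265/18166
  a_4 = 3182/9083

Starting state is 3, so the absorption probability is a_3 = 8265/18166.

Answer: 8265/18166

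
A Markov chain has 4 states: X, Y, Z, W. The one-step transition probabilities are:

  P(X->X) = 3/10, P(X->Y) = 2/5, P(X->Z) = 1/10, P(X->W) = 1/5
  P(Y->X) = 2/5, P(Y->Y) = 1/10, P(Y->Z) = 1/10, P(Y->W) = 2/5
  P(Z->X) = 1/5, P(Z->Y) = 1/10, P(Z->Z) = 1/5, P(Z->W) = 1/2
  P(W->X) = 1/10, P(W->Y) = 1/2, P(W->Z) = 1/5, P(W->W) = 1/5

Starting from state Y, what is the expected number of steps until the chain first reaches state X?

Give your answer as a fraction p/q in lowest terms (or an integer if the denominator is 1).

Answer: 214/57

Derivation:
Let h_i = expected steps to first reach X from state i.
Boundary: h_X = 0.
First-step equations for the other states:
  h_Y = 1 + 2/5*h_X + 1/10*h_Y + 1/10*h_Z + 2/5*h_W
  h_Z = 1 + 1/5*h_X + 1/10*h_Y + 1/5*h_Z + 1/2*h_W
  h_W = 1 + 1/10*h_X + 1/2*h_Y + 1/5*h_Z + 1/5*h_W

Substituting h_X = 0 and rearranging gives the linear system (I - Q) h = 1:
  [9/10, -1/10, -2/5] . (h_Y, h_Z, h_W) = 1
  [-1/10, 4/5, -1/2] . (h_Y, h_Z, h_W) = 1
  [-1/2, -1/5, 4/5] . (h_Y, h_Z, h_W) = 1

Solving yields:
  h_Y = 214/57
  h_Z = 268/57
  h_W = 272/57

Starting state is Y, so the expected hitting time is h_Y = 214/57.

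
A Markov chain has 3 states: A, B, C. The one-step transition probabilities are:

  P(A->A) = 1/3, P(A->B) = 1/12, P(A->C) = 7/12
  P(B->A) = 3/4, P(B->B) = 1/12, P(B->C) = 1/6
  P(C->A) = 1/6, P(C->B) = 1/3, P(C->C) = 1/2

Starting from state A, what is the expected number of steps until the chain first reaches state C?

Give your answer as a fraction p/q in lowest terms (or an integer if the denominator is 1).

Answer: 144/79

Derivation:
Let h_i = expected steps to first reach C from state i.
Boundary: h_C = 0.
First-step equations for the other states:
  h_A = 1 + 1/3*h_A + 1/12*h_B + 7/12*h_C
  h_B = 1 + 3/4*h_A + 1/12*h_B + 1/6*h_C

Substituting h_C = 0 and rearranging gives the linear system (I - Q) h = 1:
  [2/3, -1/12] . (h_A, h_B) = 1
  [-3/4, 11/12] . (h_A, h_B) = 1

Solving yields:
  h_A = 144/79
  h_B = 204/79

Starting state is A, so the expected hitting time is h_A = 144/79.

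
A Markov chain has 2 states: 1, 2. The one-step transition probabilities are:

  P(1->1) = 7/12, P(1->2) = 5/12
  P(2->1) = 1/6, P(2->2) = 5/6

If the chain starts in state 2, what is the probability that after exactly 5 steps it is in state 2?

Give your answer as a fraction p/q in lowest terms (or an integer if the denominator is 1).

Computing P^5 by repeated multiplication:
P^1 =
  1: [7/12, 5/12]
  2: [1/6, 5/6]
P^2 =
  1: [59/144, 85/144]
  2: [17/72, 55/72]
P^3 =
  1: [583/1728, 1145/1728]
  2: [229/864, 635/864]
P^4 =
  1: [6371/20736, 14365/20736]
  2: [2873/10368, 7495/10368]
P^5 =
  1: [73327/248832, 175505/248832]
  2: [35101/124416, 89315/124416]

(P^5)[2 -> 2] = 89315/124416

Answer: 89315/124416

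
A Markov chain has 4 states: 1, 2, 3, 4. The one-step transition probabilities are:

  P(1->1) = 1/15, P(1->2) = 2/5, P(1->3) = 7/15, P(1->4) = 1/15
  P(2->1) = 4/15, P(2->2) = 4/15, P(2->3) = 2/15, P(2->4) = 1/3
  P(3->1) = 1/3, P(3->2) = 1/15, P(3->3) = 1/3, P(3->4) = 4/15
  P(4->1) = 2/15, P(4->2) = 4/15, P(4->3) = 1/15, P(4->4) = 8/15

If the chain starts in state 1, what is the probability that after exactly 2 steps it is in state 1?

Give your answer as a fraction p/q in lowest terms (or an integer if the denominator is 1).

Answer: 62/225

Derivation:
Computing P^2 by repeated multiplication:
P^1 =
  1: [1/15, 2/5, 7/15, 1/15]
  2: [4/15, 4/15, 2/15, 1/3]
  3: [1/3, 1/15, 1/3, 4/15]
  4: [2/15, 4/15, 1/15, 8/15]
P^2 =
  1: [62/225, 41/225, 11/45, 67/225]
  2: [8/45, 62/225, 17/75, 8/25]
  3: [14/75, 11/45, 22/75, 62/225]
  4: [13/75, 61/225, 7/45, 2/5]

(P^2)[1 -> 1] = 62/225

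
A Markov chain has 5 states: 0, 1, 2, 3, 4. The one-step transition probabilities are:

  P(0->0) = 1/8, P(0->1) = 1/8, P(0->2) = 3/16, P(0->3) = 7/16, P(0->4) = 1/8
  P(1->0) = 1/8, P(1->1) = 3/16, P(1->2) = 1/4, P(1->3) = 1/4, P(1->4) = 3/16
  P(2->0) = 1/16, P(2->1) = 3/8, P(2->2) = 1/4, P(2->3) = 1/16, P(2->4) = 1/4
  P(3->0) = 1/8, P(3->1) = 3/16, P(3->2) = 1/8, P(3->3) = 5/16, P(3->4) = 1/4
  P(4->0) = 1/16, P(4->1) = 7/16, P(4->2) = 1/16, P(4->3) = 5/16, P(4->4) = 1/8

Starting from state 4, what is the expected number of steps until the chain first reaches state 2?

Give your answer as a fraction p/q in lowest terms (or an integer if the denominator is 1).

Answer: 76528/11023

Derivation:
Let h_i = expected steps to first reach 2 from state i.
Boundary: h_2 = 0.
First-step equations for the other states:
  h_0 = 1 + 1/8*h_0 + 1/8*h_1 + 3/16*h_2 + 7/16*h_3 + 1/8*h_4
  h_1 = 1 + 1/8*h_0 + 3/16*h_1 + 1/4*h_2 + 1/4*h_3 + 3/16*h_4
  h_3 = 1 + 1/8*h_0 + 3/16*h_1 + 1/8*h_2 + 5/16*h_3 + 1/4*h_4
  h_4 = 1 + 1/16*h_0 + 7/16*h_1 + 1/16*h_2 + 5/16*h_3 + 1/8*h_4

Substituting h_2 = 0 and rearranging gives the linear system (I - Q) h = 1:
  [7/8, -1/8, -7/16, -1/8] . (h_0, h_1, h_3, h_4) = 1
  [-1/8, 13/16, -1/4, -3/16] . (h_0, h_1, h_3, h_4) = 1
  [-1/8, -3/16, 11/16, -1/4] . (h_0, h_1, h_3, h_4) = 1
  [-1/16, -7/16, -5/16, 7/8] . (h_0, h_1, h_3, h_4) = 1

Solving yields:
  h_0 = 69920/11023
  h_1 = 64832/11023
  h_3 = 74256/11023
  h_4 = 76528/11023

Starting state is 4, so the expected hitting time is h_4 = 76528/11023.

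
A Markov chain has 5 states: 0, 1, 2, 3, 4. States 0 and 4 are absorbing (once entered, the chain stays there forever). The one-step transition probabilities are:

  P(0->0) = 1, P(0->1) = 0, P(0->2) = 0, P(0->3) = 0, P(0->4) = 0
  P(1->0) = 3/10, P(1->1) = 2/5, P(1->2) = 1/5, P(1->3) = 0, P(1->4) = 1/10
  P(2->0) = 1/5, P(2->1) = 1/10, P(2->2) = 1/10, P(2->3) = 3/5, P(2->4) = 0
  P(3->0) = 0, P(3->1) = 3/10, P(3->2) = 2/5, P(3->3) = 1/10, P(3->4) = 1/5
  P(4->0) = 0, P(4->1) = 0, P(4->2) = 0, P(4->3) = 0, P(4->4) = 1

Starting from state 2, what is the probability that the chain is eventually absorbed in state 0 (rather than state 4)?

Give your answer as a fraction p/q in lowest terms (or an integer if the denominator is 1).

Let a_i = P(absorbed in 0 | start in state i).
Boundary conditions: a_0 = 1, a_4 = 0.
For each transient state i, a_i = sum_j P(i->j) * a_j:
  a_1 = 3/10*a_0 + 2/5*a_1 + 1/5*a_2 + 0*a_3 + 1/10*a_4
  a_2 = 1/5*a_0 + 1/10*a_1 + 1/10*a_2 + 3/5*a_3 + 0*a_4
  a_3 = 0*a_0 + 3/10*a_1 + 2/5*a_2 + 1/10*a_3 + 1/5*a_4

Substituting a_0 = 1 and a_4 = 0, rearrange to (I - Q) a = r where r[i] = P(i -> 0):
  [3/5, -1/5, 0] . (a_1, a_2, a_3) = 3/10
  [-1/10, 9/10, -3/5] . (a_1, a_2, a_3) = 1/5
  [-3/10, -2/5, 9/10] . (a_1, a_2, a_3) = 0

Solving yields:
  a_1 = 23/32
  a_2 = 21/32
  a_3 = 17/32

Starting state is 2, so the absorption probability is a_2 = 21/32.

Answer: 21/32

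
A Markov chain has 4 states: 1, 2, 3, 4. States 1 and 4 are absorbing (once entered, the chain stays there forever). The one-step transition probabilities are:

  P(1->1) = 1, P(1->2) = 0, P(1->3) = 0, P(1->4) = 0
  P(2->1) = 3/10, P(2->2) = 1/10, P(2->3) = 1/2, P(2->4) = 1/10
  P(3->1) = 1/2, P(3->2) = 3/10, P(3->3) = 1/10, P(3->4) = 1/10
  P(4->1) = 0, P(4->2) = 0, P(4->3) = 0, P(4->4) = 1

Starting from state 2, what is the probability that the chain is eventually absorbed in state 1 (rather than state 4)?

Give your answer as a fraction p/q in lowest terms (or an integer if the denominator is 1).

Answer: 26/33

Derivation:
Let a_i = P(absorbed in 1 | start in state i).
Boundary conditions: a_1 = 1, a_4 = 0.
For each transient state i, a_i = sum_j P(i->j) * a_j:
  a_2 = 3/10*a_1 + 1/10*a_2 + 1/2*a_3 + 1/10*a_4
  a_3 = 1/2*a_1 + 3/10*a_2 + 1/10*a_3 + 1/10*a_4

Substituting a_1 = 1 and a_4 = 0, rearrange to (I - Q) a = r where r[i] = P(i -> 1):
  [9/10, -1/2] . (a_2, a_3) = 3/10
  [-3/10, 9/10] . (a_2, a_3) = 1/2

Solving yields:
  a_2 = 26/33
  a_3 = 9/11

Starting state is 2, so the absorption probability is a_2 = 26/33.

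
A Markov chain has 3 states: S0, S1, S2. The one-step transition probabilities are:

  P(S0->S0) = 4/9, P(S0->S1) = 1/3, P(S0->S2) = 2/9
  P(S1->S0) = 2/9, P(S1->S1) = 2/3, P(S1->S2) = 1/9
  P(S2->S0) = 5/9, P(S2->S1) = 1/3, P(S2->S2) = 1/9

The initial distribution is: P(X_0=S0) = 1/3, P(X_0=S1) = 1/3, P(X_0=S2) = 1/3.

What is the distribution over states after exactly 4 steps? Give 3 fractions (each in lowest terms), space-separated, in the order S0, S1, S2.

Propagating the distribution step by step (d_{t+1} = d_t * P):
d_0 = (S0=1/3, S1=1/3, S2=1/3)
  d_1[S0] = 1/3*4/9 + 1/3*2/9 + 1/3*5/9 = 11/27
  d_1[S1] = 1/3*1/3 + 1/3*2/3 + 1/3*1/3 = 4/9
  d_1[S2] = 1/3*2/9 + 1/3*1/9 + 1/3*1/9 = 4/27
d_1 = (S0=11/27, S1=4/9, S2=4/27)
  d_2[S0] = 11/27*4/9 + 4/9*2/9 + 4/27*5/9 = 88/243
  d_2[S1] = 11/27*1/3 + 4/9*2/3 + 4/27*1/3 = 13/27
  d_2[S2] = 11/27*2/9 + 4/9*1/9 + 4/27*1/9 = 38/243
d_2 = (S0=88/243, S1=13/27, S2=38/243)
  d_3[S0] = 88/243*4/9 + 13/27*2/9 + 38/243*5/9 = 776/2187
  d_3[S1] = 88/243*1/3 + 13/27*2/3 + 38/243*1/3 = 40/81
  d_3[S2] = 88/243*2/9 + 13/27*1/9 + 38/243*1/9 = 331/2187
d_3 = (S0=776/2187, S1=40/81, S2=331/2187)
  d_4[S0] = 776/2187*4/9 + 40/81*2/9 + 331/2187*5/9 = 6919/19683
  d_4[S1] = 776/2187*1/3 + 40/81*2/3 + 331/2187*1/3 = 121/243
  d_4[S2] = 776/2187*2/9 + 40/81*1/9 + 331/2187*1/9 = 2963/19683
d_4 = (S0=6919/19683, S1=121/243, S2=2963/19683)

Answer: 6919/19683 121/243 2963/19683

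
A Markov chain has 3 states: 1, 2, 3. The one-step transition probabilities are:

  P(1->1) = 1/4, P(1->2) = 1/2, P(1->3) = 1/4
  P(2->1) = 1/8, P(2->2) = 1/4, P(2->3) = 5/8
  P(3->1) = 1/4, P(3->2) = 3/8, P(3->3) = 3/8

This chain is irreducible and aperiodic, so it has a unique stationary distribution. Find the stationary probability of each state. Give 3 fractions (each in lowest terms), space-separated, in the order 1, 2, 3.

Answer: 15/73 26/73 32/73

Derivation:
The stationary distribution satisfies pi = pi * P, i.e.:
  pi_1 = 1/4*pi_1 + 1/8*pi_2 + 1/4*pi_3
  pi_2 = 1/2*pi_1 + 1/4*pi_2 + 3/8*pi_3
  pi_3 = 1/4*pi_1 + 5/8*pi_2 + 3/8*pi_3
with normalization: pi_1 + pi_2 + pi_3 = 1.

Using the first 2 balance equations plus normalization, the linear system A*pi = b is:
  [-3/4, 1/8, 1/4] . pi = 0
  [1/2, -3/4, 3/8] . pi = 0
  [1, 1, 1] . pi = 1

Solving yields:
  pi_1 = 15/73
  pi_2 = 26/73
  pi_3 = 32/73

Verification (pi * P):
  15/73*1/4 + 26/73*1/8 + 32/73*1/4 = 15/73 = pi_1  (ok)
  15/73*1/2 + 26/73*1/4 + 32/73*3/8 = 26/73 = pi_2  (ok)
  15/73*1/4 + 26/73*5/8 + 32/73*3/8 = 32/73 = pi_3  (ok)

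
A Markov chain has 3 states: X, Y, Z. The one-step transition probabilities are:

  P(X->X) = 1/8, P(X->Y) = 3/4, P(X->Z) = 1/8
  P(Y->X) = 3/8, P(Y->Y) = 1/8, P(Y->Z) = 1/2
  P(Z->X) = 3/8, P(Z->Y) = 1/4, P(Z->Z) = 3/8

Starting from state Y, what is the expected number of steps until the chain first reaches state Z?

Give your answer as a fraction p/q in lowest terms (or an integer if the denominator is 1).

Answer: 80/31

Derivation:
Let h_i = expected steps to first reach Z from state i.
Boundary: h_Z = 0.
First-step equations for the other states:
  h_X = 1 + 1/8*h_X + 3/4*h_Y + 1/8*h_Z
  h_Y = 1 + 3/8*h_X + 1/8*h_Y + 1/2*h_Z

Substituting h_Z = 0 and rearranging gives the linear system (I - Q) h = 1:
  [7/8, -3/4] . (h_X, h_Y) = 1
  [-3/8, 7/8] . (h_X, h_Y) = 1

Solving yields:
  h_X = 104/31
  h_Y = 80/31

Starting state is Y, so the expected hitting time is h_Y = 80/31.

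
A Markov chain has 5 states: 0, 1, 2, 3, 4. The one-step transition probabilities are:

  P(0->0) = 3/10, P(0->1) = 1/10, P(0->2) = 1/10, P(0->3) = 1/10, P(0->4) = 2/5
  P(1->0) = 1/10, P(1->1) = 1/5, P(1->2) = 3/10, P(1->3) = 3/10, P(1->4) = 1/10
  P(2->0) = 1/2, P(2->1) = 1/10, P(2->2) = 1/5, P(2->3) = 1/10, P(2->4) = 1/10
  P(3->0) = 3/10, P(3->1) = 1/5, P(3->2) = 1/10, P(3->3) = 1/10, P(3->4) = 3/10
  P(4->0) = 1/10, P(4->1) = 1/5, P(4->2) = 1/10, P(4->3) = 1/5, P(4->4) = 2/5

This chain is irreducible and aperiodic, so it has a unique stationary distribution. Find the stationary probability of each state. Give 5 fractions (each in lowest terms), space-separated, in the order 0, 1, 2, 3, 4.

The stationary distribution satisfies pi = pi * P, i.e.:
  pi_0 = 3/10*pi_0 + 1/10*pi_1 + 1/2*pi_2 + 3/10*pi_3 + 1/10*pi_4
  pi_1 = 1/10*pi_0 + 1/5*pi_1 + 1/10*pi_2 + 1/5*pi_3 + 1/5*pi_4
  pi_2 = 1/10*pi_0 + 3/10*pi_1 + 1/5*pi_2 + 1/10*pi_3 + 1/10*pi_4
  pi_3 = 1/10*pi_0 + 3/10*pi_1 + 1/10*pi_2 + 1/10*pi_3 + 1/5*pi_4
  pi_4 = 2/5*pi_0 + 1/10*pi_1 + 1/10*pi_2 + 3/10*pi_3 + 2/5*pi_4
with normalization: pi_0 + pi_1 + pi_2 + pi_3 + pi_4 = 1.

Using the first 4 balance equations plus normalization, the linear system A*pi = b is:
  [-7/10, 1/10, 1/2, 3/10, 1/10] . pi = 0
  [1/10, -4/5, 1/10, 1/5, 1/5] . pi = 0
  [1/10, 3/10, -4/5, 1/10, 1/10] . pi = 0
  [1/10, 3/10, 1/10, -9/10, 1/5] . pi = 0
  [1, 1, 1, 1, 1] . pi = 1

Solving yields:
  pi_0 = 91/381
  pi_1 = 41/254
  pi_2 = 56/381
  pi_3 = 41/254
  pi_4 = 37/127

Verification (pi * P):
  91/381*3/10 + 41/254*1/10 + 56/381*1/2 + 41/254*3/10 + 37/127*1/10 = 91/381 = pi_0  (ok)
  91/381*1/10 + 41/254*1/5 + 56/381*1/10 + 41/254*1/5 + 37/127*1/5 = 41/254 = pi_1  (ok)
  91/381*1/10 + 41/254*3/10 + 56/381*1/5 + 41/254*1/10 + 37/127*1/10 = 56/381 = pi_2  (ok)
  91/381*1/10 + 41/254*3/10 + 56/381*1/10 + 41/254*1/10 + 37/127*1/5 = 41/254 = pi_3  (ok)
  91/381*2/5 + 41/254*1/10 + 56/381*1/10 + 41/254*3/10 + 37/127*2/5 = 37/127 = pi_4  (ok)

Answer: 91/381 41/254 56/381 41/254 37/127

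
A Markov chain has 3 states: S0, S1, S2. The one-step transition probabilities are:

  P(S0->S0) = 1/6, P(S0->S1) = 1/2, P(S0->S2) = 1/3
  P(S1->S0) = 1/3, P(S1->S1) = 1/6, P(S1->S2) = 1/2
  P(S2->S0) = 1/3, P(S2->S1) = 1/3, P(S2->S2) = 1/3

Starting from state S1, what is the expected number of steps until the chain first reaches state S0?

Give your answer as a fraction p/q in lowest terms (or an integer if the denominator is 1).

Let h_i = expected steps to first reach S0 from state i.
Boundary: h_S0 = 0.
First-step equations for the other states:
  h_S1 = 1 + 1/3*h_S0 + 1/6*h_S1 + 1/2*h_S2
  h_S2 = 1 + 1/3*h_S0 + 1/3*h_S1 + 1/3*h_S2

Substituting h_S0 = 0 and rearranging gives the linear system (I - Q) h = 1:
  [5/6, -1/2] . (h_S1, h_S2) = 1
  [-1/3, 2/3] . (h_S1, h_S2) = 1

Solving yields:
  h_S1 = 3
  h_S2 = 3

Starting state is S1, so the expected hitting time is h_S1 = 3.

Answer: 3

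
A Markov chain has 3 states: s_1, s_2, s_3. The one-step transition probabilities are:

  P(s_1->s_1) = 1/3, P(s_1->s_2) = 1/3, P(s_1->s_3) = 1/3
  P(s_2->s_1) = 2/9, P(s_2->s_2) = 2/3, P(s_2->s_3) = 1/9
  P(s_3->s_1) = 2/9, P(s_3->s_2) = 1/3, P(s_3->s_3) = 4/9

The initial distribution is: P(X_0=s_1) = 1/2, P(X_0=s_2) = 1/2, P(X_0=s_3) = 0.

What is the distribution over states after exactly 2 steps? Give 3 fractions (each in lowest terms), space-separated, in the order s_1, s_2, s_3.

Answer: 41/162 1/2 20/81

Derivation:
Propagating the distribution step by step (d_{t+1} = d_t * P):
d_0 = (s_1=1/2, s_2=1/2, s_3=0)
  d_1[s_1] = 1/2*1/3 + 1/2*2/9 + 0*2/9 = 5/18
  d_1[s_2] = 1/2*1/3 + 1/2*2/3 + 0*1/3 = 1/2
  d_1[s_3] = 1/2*1/3 + 1/2*1/9 + 0*4/9 = 2/9
d_1 = (s_1=5/18, s_2=1/2, s_3=2/9)
  d_2[s_1] = 5/18*1/3 + 1/2*2/9 + 2/9*2/9 = 41/162
  d_2[s_2] = 5/18*1/3 + 1/2*2/3 + 2/9*1/3 = 1/2
  d_2[s_3] = 5/18*1/3 + 1/2*1/9 + 2/9*4/9 = 20/81
d_2 = (s_1=41/162, s_2=1/2, s_3=20/81)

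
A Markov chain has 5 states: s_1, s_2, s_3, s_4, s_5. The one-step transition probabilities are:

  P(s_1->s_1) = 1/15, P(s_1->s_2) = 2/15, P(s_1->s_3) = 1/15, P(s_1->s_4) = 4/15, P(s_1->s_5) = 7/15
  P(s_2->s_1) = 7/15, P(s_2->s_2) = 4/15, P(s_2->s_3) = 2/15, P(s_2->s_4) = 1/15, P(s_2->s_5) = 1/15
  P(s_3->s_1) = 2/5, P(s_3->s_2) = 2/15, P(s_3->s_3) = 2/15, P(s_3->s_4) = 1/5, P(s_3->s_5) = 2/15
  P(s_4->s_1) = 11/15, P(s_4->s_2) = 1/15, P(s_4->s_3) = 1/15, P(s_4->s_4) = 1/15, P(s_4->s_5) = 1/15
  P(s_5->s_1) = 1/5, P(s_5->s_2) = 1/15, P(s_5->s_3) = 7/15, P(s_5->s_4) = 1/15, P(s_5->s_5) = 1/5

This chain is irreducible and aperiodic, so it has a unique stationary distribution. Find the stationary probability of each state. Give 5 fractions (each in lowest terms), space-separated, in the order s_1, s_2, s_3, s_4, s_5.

Answer: 4916/15893 1973/15893 2867/15893 2425/15893 3712/15893

Derivation:
The stationary distribution satisfies pi = pi * P, i.e.:
  pi_s_1 = 1/15*pi_s_1 + 7/15*pi_s_2 + 2/5*pi_s_3 + 11/15*pi_s_4 + 1/5*pi_s_5
  pi_s_2 = 2/15*pi_s_1 + 4/15*pi_s_2 + 2/15*pi_s_3 + 1/15*pi_s_4 + 1/15*pi_s_5
  pi_s_3 = 1/15*pi_s_1 + 2/15*pi_s_2 + 2/15*pi_s_3 + 1/15*pi_s_4 + 7/15*pi_s_5
  pi_s_4 = 4/15*pi_s_1 + 1/15*pi_s_2 + 1/5*pi_s_3 + 1/15*pi_s_4 + 1/15*pi_s_5
  pi_s_5 = 7/15*pi_s_1 + 1/15*pi_s_2 + 2/15*pi_s_3 + 1/15*pi_s_4 + 1/5*pi_s_5
with normalization: pi_s_1 + pi_s_2 + pi_s_3 + pi_s_4 + pi_s_5 = 1.

Using the first 4 balance equations plus normalization, the linear system A*pi = b is:
  [-14/15, 7/15, 2/5, 11/15, 1/5] . pi = 0
  [2/15, -11/15, 2/15, 1/15, 1/15] . pi = 0
  [1/15, 2/15, -13/15, 1/15, 7/15] . pi = 0
  [4/15, 1/15, 1/5, -14/15, 1/15] . pi = 0
  [1, 1, 1, 1, 1] . pi = 1

Solving yields:
  pi_s_1 = 4916/15893
  pi_s_2 = 1973/15893
  pi_s_3 = 2867/15893
  pi_s_4 = 2425/15893
  pi_s_5 = 3712/15893

Verification (pi * P):
  4916/15893*1/15 + 1973/15893*7/15 + 2867/15893*2/5 + 2425/15893*11/15 + 3712/15893*1/5 = 4916/15893 = pi_s_1  (ok)
  4916/15893*2/15 + 1973/15893*4/15 + 2867/15893*2/15 + 2425/15893*1/15 + 3712/15893*1/15 = 1973/15893 = pi_s_2  (ok)
  4916/15893*1/15 + 1973/15893*2/15 + 2867/15893*2/15 + 2425/15893*1/15 + 3712/15893*7/15 = 2867/15893 = pi_s_3  (ok)
  4916/15893*4/15 + 1973/15893*1/15 + 2867/15893*1/5 + 2425/15893*1/15 + 3712/15893*1/15 = 2425/15893 = pi_s_4  (ok)
  4916/15893*7/15 + 1973/15893*1/15 + 2867/15893*2/15 + 2425/15893*1/15 + 3712/15893*1/5 = 3712/15893 = pi_s_5  (ok)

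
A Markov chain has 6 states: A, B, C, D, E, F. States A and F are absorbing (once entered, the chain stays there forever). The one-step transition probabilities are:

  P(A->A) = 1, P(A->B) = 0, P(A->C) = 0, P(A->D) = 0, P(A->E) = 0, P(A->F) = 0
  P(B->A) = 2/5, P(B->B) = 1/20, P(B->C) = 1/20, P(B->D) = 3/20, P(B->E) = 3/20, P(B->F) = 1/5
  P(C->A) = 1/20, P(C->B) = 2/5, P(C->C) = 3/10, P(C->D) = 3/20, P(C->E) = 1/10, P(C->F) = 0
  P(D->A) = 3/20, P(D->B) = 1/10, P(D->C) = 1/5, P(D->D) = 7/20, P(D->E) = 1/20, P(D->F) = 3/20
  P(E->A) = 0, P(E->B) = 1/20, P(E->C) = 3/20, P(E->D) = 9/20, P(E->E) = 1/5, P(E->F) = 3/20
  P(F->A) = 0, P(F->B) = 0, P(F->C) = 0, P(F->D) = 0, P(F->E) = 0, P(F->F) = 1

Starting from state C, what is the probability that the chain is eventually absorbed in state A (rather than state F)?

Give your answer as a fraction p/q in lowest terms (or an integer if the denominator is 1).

Let a_i = P(absorbed in A | start in state i).
Boundary conditions: a_A = 1, a_F = 0.
For each transient state i, a_i = sum_j P(i->j) * a_j:
  a_B = 2/5*a_A + 1/20*a_B + 1/20*a_C + 3/20*a_D + 3/20*a_E + 1/5*a_F
  a_C = 1/20*a_A + 2/5*a_B + 3/10*a_C + 3/20*a_D + 1/10*a_E + 0*a_F
  a_D = 3/20*a_A + 1/10*a_B + 1/5*a_C + 7/20*a_D + 1/20*a_E + 3/20*a_F
  a_E = 0*a_A + 1/20*a_B + 3/20*a_C + 9/20*a_D + 1/5*a_E + 3/20*a_F

Substituting a_A = 1 and a_F = 0, rearrange to (I - Q) a = r where r[i] = P(i -> A):
  [19/20, -1/20, -3/20, -3/20] . (a_B, a_C, a_D, a_E) = 2/5
  [-2/5, 7/10, -3/20, -1/10] . (a_B, a_C, a_D, a_E) = 1/20
  [-1/10, -1/5, 13/20, -1/20] . (a_B, a_C, a_D, a_E) = 3/20
  [-1/20, -3/20, -9/20, 4/5] . (a_B, a_C, a_D, a_E) = 0

Solving yields:
  a_B = 2348/3841
  a_C = 11583/19205
  a_D = 10479/19205
  a_E = 1760/3841

Starting state is C, so the absorption probability is a_C = 11583/19205.

Answer: 11583/19205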